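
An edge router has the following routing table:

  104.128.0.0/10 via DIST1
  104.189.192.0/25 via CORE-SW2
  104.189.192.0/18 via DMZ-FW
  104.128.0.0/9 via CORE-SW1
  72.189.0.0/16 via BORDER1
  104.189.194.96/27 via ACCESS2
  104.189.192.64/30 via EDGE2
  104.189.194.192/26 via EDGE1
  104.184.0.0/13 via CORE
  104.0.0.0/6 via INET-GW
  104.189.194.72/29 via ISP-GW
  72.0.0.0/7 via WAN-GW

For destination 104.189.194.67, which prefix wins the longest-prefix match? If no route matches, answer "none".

104.189.192.0/18

Entries matching 104.189.194.67:
  104.0.0.0/6 (104.0.0.0 - 107.255.255.255)
  104.128.0.0/9 (104.128.0.0 - 104.255.255.255)
  104.128.0.0/10 (104.128.0.0 - 104.191.255.255)
  104.184.0.0/13 (104.184.0.0 - 104.191.255.255)
  104.189.192.0/18 (104.189.192.0 - 104.189.255.255)
Most specific is 104.189.192.0/18.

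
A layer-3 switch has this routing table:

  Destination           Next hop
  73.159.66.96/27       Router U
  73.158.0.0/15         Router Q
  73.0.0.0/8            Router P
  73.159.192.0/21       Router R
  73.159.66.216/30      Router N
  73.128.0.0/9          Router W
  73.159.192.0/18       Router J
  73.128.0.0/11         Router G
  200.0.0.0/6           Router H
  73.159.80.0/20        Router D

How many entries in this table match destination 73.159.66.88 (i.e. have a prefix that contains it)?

Prefixes containing 73.159.66.88:
  73.0.0.0/8 (73.0.0.0 - 73.255.255.255)
  73.128.0.0/9 (73.128.0.0 - 73.255.255.255)
  73.128.0.0/11 (73.128.0.0 - 73.159.255.255)
  73.158.0.0/15 (73.158.0.0 - 73.159.255.255)
Total matching entries: 4.

4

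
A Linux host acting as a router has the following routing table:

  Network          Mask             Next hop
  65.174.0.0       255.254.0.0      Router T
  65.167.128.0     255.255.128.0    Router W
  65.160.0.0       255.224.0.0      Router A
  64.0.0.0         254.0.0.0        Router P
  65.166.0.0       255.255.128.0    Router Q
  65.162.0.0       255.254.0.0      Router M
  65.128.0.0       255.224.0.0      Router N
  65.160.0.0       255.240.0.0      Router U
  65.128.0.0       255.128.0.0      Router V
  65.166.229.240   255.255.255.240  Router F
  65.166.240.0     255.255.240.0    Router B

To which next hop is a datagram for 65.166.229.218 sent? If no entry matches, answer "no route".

Router U

Routes whose prefix contains 65.166.229.218:
  64.0.0.0/7 (64.0.0.0 - 65.255.255.255) -> Router P
  65.128.0.0/9 (65.128.0.0 - 65.255.255.255) -> Router V
  65.160.0.0/11 (65.160.0.0 - 65.191.255.255) -> Router A
  65.160.0.0/12 (65.160.0.0 - 65.175.255.255) -> Router U
More-specific entries that do NOT match:
  65.166.229.240/28 (65.166.229.240 - 65.166.229.255) does not contain 65.166.229.218
  65.166.240.0/20 (65.166.240.0 - 65.166.255.255) does not contain 65.166.229.218
  65.167.128.0/17 (65.167.128.0 - 65.167.255.255) does not contain 65.166.229.218
  65.166.0.0/17 (65.166.0.0 - 65.166.127.255) does not contain 65.166.229.218
  65.174.0.0/15 (65.174.0.0 - 65.175.255.255) does not contain 65.166.229.218
  65.162.0.0/15 (65.162.0.0 - 65.163.255.255) does not contain 65.166.229.218
Longest matching prefix is /12 -> next hop Router U.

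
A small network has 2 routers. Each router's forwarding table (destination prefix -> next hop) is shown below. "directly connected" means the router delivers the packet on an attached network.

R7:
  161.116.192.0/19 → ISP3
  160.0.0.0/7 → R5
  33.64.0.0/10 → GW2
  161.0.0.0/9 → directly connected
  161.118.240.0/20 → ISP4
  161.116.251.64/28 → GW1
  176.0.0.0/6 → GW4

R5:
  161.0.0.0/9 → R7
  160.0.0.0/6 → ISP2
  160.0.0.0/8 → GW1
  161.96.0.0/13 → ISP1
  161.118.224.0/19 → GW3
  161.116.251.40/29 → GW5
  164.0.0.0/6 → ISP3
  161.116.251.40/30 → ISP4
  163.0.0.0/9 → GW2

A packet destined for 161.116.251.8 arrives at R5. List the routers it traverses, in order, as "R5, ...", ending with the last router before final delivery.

R5, R7

At R5: longest match for 161.116.251.8 is 161.0.0.0/9 -> R7
At R7: longest match for 161.116.251.8 is 161.0.0.0/9 -> directly connected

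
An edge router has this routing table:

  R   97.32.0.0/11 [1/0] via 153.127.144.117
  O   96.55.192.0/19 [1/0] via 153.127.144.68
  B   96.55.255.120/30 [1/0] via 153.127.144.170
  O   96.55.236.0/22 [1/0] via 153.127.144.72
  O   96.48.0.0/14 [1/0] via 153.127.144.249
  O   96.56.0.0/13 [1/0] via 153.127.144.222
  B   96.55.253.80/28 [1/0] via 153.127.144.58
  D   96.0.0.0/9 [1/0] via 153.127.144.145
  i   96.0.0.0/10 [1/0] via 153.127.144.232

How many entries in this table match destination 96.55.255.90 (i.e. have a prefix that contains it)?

Prefixes containing 96.55.255.90:
  96.0.0.0/9 (96.0.0.0 - 96.127.255.255)
  96.0.0.0/10 (96.0.0.0 - 96.63.255.255)
Total matching entries: 2.

2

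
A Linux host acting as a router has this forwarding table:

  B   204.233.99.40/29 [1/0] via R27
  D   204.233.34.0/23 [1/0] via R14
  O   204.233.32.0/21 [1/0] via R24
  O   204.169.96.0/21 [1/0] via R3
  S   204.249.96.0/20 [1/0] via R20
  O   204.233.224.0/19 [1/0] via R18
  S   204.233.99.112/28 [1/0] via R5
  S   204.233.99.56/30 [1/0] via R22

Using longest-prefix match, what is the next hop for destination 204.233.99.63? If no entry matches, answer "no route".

No entry's prefix contains 204.233.99.63; there is no default route.

no route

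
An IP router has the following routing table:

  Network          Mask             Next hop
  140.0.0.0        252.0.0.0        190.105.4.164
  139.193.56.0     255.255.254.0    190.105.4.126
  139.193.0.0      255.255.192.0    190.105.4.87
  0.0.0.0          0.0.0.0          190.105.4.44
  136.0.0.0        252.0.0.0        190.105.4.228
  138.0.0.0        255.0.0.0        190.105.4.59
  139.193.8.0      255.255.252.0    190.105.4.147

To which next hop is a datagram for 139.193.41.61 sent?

Routes whose prefix contains 139.193.41.61:
  0.0.0.0/0 (default, matches everything) -> 190.105.4.44
  136.0.0.0/6 (136.0.0.0 - 139.255.255.255) -> 190.105.4.228
  139.193.0.0/18 (139.193.0.0 - 139.193.63.255) -> 190.105.4.87
More-specific entries that do NOT match:
  139.193.56.0/23 (139.193.56.0 - 139.193.57.255) does not contain 139.193.41.61
  139.193.8.0/22 (139.193.8.0 - 139.193.11.255) does not contain 139.193.41.61
Longest matching prefix is /18 -> next hop 190.105.4.87.

190.105.4.87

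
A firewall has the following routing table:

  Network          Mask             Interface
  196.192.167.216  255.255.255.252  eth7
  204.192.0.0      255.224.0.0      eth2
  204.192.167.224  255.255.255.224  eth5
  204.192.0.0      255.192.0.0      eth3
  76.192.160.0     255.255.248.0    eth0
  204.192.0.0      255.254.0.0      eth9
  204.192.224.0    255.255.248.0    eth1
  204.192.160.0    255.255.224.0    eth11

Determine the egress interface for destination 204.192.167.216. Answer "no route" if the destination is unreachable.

eth11

Routes whose prefix contains 204.192.167.216:
  204.192.0.0/10 (204.192.0.0 - 204.255.255.255) -> eth3
  204.192.0.0/11 (204.192.0.0 - 204.223.255.255) -> eth2
  204.192.0.0/15 (204.192.0.0 - 204.193.255.255) -> eth9
  204.192.160.0/19 (204.192.160.0 - 204.192.191.255) -> eth11
More-specific entries that do NOT match:
  196.192.167.216/30 (196.192.167.216 - 196.192.167.219) does not contain 204.192.167.216
  204.192.167.224/27 (204.192.167.224 - 204.192.167.255) does not contain 204.192.167.216
  76.192.160.0/21 (76.192.160.0 - 76.192.167.255) does not contain 204.192.167.216
  204.192.224.0/21 (204.192.224.0 - 204.192.231.255) does not contain 204.192.167.216
Longest matching prefix is /19 -> interface eth11.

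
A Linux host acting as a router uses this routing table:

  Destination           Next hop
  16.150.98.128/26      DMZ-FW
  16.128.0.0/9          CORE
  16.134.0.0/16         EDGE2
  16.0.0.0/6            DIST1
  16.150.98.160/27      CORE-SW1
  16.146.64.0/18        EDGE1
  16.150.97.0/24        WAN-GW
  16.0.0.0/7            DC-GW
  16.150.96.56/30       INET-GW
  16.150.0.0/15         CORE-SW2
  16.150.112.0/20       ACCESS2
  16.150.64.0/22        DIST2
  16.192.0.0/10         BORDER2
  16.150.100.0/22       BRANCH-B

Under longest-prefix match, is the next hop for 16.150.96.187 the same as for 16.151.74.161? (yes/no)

yes

16.150.96.187: longest match 16.150.0.0/15 -> CORE-SW2
16.151.74.161: longest match 16.150.0.0/15 -> CORE-SW2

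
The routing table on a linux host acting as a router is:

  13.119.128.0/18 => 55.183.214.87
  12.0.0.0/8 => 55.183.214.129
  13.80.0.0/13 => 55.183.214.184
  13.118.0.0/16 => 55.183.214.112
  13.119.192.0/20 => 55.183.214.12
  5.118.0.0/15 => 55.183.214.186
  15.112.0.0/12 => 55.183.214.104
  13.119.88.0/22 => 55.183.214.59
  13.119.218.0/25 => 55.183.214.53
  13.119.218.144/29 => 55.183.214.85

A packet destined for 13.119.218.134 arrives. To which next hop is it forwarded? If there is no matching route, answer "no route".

No entry's prefix contains 13.119.218.134; there is no default route.

no route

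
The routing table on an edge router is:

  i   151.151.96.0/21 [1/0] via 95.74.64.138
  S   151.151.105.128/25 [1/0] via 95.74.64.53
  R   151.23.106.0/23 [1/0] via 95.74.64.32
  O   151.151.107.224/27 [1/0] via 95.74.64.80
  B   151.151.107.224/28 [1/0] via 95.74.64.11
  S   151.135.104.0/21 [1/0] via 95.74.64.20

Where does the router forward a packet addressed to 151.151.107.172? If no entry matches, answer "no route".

No entry's prefix contains 151.151.107.172; there is no default route.

no route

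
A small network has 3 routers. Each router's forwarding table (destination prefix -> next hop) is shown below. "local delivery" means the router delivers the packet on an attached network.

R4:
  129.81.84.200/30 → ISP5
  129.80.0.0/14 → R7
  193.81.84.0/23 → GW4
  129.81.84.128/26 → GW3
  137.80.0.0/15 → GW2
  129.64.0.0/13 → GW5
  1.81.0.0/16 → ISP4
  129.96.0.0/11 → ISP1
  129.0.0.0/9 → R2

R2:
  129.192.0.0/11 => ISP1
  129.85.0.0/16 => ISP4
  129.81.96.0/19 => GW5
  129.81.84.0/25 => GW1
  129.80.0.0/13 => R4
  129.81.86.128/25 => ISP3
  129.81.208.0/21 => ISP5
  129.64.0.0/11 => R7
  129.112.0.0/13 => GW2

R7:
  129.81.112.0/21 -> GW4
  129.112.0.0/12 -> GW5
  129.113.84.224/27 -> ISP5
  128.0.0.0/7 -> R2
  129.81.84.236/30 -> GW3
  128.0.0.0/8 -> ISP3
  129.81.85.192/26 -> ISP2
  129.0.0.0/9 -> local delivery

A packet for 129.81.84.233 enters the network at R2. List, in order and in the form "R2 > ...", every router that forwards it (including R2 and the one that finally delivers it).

R2 > R4 > R7

At R2: longest match for 129.81.84.233 is 129.80.0.0/13 -> R4
At R4: longest match for 129.81.84.233 is 129.80.0.0/14 -> R7
At R7: longest match for 129.81.84.233 is 129.0.0.0/9 -> local delivery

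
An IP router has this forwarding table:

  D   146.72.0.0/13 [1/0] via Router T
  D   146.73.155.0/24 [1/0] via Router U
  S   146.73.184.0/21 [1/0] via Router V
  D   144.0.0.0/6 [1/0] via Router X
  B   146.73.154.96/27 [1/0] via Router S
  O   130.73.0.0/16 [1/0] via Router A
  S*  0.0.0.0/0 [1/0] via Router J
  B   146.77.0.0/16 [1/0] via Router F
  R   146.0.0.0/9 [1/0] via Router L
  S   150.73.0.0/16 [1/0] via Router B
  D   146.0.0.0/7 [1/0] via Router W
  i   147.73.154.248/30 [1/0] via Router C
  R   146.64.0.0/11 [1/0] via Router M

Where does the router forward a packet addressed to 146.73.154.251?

Router T

Routes whose prefix contains 146.73.154.251:
  0.0.0.0/0 (default, matches everything) -> Router J
  144.0.0.0/6 (144.0.0.0 - 147.255.255.255) -> Router X
  146.0.0.0/7 (146.0.0.0 - 147.255.255.255) -> Router W
  146.0.0.0/9 (146.0.0.0 - 146.127.255.255) -> Router L
  146.64.0.0/11 (146.64.0.0 - 146.95.255.255) -> Router M
  146.72.0.0/13 (146.72.0.0 - 146.79.255.255) -> Router T
More-specific entries that do NOT match:
  147.73.154.248/30 (147.73.154.248 - 147.73.154.251) does not contain 146.73.154.251
  146.73.154.96/27 (146.73.154.96 - 146.73.154.127) does not contain 146.73.154.251
  146.73.155.0/24 (146.73.155.0 - 146.73.155.255) does not contain 146.73.154.251
  146.73.184.0/21 (146.73.184.0 - 146.73.191.255) does not contain 146.73.154.251
  130.73.0.0/16 (130.73.0.0 - 130.73.255.255) does not contain 146.73.154.251
  146.77.0.0/16 (146.77.0.0 - 146.77.255.255) does not contain 146.73.154.251
  150.73.0.0/16 (150.73.0.0 - 150.73.255.255) does not contain 146.73.154.251
Longest matching prefix is /13 -> next hop Router T.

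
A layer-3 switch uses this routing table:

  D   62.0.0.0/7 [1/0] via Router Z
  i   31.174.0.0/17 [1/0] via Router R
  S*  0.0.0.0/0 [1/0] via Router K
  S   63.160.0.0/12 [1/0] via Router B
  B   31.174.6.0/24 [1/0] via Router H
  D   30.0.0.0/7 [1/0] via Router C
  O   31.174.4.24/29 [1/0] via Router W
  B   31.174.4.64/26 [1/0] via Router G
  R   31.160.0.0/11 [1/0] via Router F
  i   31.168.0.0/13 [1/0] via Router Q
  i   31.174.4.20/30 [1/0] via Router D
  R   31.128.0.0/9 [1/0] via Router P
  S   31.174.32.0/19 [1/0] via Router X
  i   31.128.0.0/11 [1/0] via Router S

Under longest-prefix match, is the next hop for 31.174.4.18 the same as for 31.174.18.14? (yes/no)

31.174.4.18: longest match 31.174.0.0/17 -> Router R
31.174.18.14: longest match 31.174.0.0/17 -> Router R

yes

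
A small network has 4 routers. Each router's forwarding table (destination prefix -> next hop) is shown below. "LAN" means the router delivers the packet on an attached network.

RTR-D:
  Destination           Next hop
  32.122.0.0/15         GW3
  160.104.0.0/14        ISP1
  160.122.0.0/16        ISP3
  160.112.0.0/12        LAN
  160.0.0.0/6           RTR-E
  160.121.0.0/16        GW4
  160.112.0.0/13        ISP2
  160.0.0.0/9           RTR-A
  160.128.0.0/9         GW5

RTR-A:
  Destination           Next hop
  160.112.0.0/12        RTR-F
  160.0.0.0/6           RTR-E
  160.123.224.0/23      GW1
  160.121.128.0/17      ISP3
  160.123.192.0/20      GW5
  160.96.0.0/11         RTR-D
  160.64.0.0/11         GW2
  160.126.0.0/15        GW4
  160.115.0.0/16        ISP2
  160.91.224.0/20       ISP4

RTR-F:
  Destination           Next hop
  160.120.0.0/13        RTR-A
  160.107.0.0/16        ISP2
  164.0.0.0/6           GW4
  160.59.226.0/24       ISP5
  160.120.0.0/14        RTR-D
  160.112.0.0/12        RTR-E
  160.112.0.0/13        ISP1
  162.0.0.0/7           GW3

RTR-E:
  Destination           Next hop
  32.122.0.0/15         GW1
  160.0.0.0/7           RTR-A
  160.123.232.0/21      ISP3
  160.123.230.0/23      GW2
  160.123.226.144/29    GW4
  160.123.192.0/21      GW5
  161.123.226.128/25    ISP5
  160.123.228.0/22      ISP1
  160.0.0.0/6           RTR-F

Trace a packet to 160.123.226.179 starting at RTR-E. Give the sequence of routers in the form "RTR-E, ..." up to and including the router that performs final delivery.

RTR-E, RTR-A, RTR-F, RTR-D

At RTR-E: longest match for 160.123.226.179 is 160.0.0.0/7 -> RTR-A
At RTR-A: longest match for 160.123.226.179 is 160.112.0.0/12 -> RTR-F
At RTR-F: longest match for 160.123.226.179 is 160.120.0.0/14 -> RTR-D
At RTR-D: longest match for 160.123.226.179 is 160.112.0.0/12 -> LAN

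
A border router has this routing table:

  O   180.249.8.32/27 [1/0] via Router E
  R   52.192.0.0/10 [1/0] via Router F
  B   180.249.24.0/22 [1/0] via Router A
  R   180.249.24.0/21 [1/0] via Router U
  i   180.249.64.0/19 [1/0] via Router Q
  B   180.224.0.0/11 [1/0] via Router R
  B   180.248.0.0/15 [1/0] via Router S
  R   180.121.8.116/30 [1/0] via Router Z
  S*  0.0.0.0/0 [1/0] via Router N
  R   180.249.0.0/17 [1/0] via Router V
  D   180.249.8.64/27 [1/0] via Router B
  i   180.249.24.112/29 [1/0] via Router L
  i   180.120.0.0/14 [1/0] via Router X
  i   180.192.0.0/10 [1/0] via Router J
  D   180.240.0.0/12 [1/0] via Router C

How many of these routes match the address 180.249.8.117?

6

Prefixes containing 180.249.8.117:
  0.0.0.0/0 (default, matches everything)
  180.192.0.0/10 (180.192.0.0 - 180.255.255.255)
  180.224.0.0/11 (180.224.0.0 - 180.255.255.255)
  180.240.0.0/12 (180.240.0.0 - 180.255.255.255)
  180.248.0.0/15 (180.248.0.0 - 180.249.255.255)
  180.249.0.0/17 (180.249.0.0 - 180.249.127.255)
Total matching entries: 6.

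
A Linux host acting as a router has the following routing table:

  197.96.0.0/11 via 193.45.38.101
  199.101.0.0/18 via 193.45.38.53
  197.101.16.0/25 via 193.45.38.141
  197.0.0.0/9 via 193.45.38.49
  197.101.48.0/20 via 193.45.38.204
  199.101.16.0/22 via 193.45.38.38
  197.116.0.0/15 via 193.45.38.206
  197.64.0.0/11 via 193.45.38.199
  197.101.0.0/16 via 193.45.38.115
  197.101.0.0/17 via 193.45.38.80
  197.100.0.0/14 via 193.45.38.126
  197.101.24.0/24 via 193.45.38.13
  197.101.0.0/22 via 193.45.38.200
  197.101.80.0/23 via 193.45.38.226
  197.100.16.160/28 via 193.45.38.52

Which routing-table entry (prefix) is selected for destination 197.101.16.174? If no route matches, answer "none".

Entries matching 197.101.16.174:
  197.0.0.0/9 (197.0.0.0 - 197.127.255.255)
  197.96.0.0/11 (197.96.0.0 - 197.127.255.255)
  197.100.0.0/14 (197.100.0.0 - 197.103.255.255)
  197.101.0.0/16 (197.101.0.0 - 197.101.255.255)
  197.101.0.0/17 (197.101.0.0 - 197.101.127.255)
Most specific is 197.101.0.0/17.

197.101.0.0/17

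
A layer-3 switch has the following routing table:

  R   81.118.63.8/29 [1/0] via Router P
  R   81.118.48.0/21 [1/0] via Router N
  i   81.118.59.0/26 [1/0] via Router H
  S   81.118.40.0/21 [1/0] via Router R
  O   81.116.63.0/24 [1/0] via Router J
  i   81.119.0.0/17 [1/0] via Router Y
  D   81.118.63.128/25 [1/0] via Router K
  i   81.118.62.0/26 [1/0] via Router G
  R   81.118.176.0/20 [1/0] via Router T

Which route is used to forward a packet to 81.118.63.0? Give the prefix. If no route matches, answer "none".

81.118.63.0 is outside every listed prefix and there is no default route.

none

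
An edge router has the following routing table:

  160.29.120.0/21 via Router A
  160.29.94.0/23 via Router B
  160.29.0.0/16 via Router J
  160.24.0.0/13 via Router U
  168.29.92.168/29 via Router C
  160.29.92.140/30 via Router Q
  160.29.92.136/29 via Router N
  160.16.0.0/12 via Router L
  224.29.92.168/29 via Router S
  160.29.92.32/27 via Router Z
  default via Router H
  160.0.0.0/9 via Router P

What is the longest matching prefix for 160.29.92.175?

160.29.0.0/16

Entries matching 160.29.92.175:
  0.0.0.0/0 (default, matches everything)
  160.0.0.0/9 (160.0.0.0 - 160.127.255.255)
  160.16.0.0/12 (160.16.0.0 - 160.31.255.255)
  160.24.0.0/13 (160.24.0.0 - 160.31.255.255)
  160.29.0.0/16 (160.29.0.0 - 160.29.255.255)
Most specific is 160.29.0.0/16.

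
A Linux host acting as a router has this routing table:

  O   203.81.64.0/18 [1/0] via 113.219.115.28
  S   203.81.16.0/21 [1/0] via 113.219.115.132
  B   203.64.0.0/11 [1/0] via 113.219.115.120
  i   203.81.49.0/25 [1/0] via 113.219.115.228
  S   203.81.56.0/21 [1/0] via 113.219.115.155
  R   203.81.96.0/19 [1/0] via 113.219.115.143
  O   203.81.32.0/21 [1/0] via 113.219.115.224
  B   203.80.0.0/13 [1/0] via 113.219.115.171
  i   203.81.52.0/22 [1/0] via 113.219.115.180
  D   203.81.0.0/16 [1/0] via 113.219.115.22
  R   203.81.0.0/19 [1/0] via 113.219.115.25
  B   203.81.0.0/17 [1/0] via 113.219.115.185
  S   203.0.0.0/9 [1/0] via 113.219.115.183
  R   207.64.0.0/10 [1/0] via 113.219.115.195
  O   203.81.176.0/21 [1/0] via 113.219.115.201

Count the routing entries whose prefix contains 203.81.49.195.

Prefixes containing 203.81.49.195:
  203.0.0.0/9 (203.0.0.0 - 203.127.255.255)
  203.64.0.0/11 (203.64.0.0 - 203.95.255.255)
  203.80.0.0/13 (203.80.0.0 - 203.87.255.255)
  203.81.0.0/16 (203.81.0.0 - 203.81.255.255)
  203.81.0.0/17 (203.81.0.0 - 203.81.127.255)
Total matching entries: 5.

5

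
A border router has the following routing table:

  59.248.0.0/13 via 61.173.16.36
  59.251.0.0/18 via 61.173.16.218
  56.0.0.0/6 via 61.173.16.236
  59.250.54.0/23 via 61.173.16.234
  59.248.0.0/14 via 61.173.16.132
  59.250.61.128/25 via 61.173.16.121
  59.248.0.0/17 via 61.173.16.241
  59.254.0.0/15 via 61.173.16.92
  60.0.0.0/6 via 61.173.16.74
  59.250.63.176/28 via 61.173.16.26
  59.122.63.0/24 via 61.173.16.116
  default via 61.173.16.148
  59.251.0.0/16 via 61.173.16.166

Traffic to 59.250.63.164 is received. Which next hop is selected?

Routes whose prefix contains 59.250.63.164:
  0.0.0.0/0 (default, matches everything) -> 61.173.16.148
  56.0.0.0/6 (56.0.0.0 - 59.255.255.255) -> 61.173.16.236
  59.248.0.0/13 (59.248.0.0 - 59.255.255.255) -> 61.173.16.36
  59.248.0.0/14 (59.248.0.0 - 59.251.255.255) -> 61.173.16.132
More-specific entries that do NOT match:
  59.250.63.176/28 (59.250.63.176 - 59.250.63.191) does not contain 59.250.63.164
  59.250.61.128/25 (59.250.61.128 - 59.250.61.255) does not contain 59.250.63.164
  59.122.63.0/24 (59.122.63.0 - 59.122.63.255) does not contain 59.250.63.164
  59.250.54.0/23 (59.250.54.0 - 59.250.55.255) does not contain 59.250.63.164
  59.251.0.0/18 (59.251.0.0 - 59.251.63.255) does not contain 59.250.63.164
  59.248.0.0/17 (59.248.0.0 - 59.248.127.255) does not contain 59.250.63.164
  59.251.0.0/16 (59.251.0.0 - 59.251.255.255) does not contain 59.250.63.164
  59.254.0.0/15 (59.254.0.0 - 59.255.255.255) does not contain 59.250.63.164
Longest matching prefix is /14 -> next hop 61.173.16.132.

61.173.16.132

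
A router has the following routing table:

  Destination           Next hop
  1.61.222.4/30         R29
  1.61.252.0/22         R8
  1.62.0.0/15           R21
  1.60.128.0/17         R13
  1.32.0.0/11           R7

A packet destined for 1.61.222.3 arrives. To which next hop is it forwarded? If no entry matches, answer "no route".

R7

Routes whose prefix contains 1.61.222.3:
  1.32.0.0/11 (1.32.0.0 - 1.63.255.255) -> R7
More-specific entries that do NOT match:
  1.61.222.4/30 (1.61.222.4 - 1.61.222.7) does not contain 1.61.222.3
  1.61.252.0/22 (1.61.252.0 - 1.61.255.255) does not contain 1.61.222.3
  1.60.128.0/17 (1.60.128.0 - 1.60.255.255) does not contain 1.61.222.3
  1.62.0.0/15 (1.62.0.0 - 1.63.255.255) does not contain 1.61.222.3
Longest matching prefix is /11 -> next hop R7.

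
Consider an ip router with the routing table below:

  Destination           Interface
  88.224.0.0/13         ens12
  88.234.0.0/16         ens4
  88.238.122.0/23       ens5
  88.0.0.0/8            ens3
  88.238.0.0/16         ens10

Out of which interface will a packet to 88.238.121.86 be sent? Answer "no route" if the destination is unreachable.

Routes whose prefix contains 88.238.121.86:
  88.0.0.0/8 (88.0.0.0 - 88.255.255.255) -> ens3
  88.238.0.0/16 (88.238.0.0 - 88.238.255.255) -> ens10
More-specific entries that do NOT match:
  88.238.122.0/23 (88.238.122.0 - 88.238.123.255) does not contain 88.238.121.86
Longest matching prefix is /16 -> interface ens10.

ens10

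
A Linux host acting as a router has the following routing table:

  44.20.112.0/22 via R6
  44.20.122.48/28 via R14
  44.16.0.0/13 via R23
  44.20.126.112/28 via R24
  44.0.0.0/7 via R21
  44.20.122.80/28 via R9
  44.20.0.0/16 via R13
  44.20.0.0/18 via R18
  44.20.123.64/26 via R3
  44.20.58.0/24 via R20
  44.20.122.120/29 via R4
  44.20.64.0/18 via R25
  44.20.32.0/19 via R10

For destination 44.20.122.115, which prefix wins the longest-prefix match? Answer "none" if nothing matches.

44.20.64.0/18

Entries matching 44.20.122.115:
  44.0.0.0/7 (44.0.0.0 - 45.255.255.255)
  44.16.0.0/13 (44.16.0.0 - 44.23.255.255)
  44.20.0.0/16 (44.20.0.0 - 44.20.255.255)
  44.20.64.0/18 (44.20.64.0 - 44.20.127.255)
Most specific is 44.20.64.0/18.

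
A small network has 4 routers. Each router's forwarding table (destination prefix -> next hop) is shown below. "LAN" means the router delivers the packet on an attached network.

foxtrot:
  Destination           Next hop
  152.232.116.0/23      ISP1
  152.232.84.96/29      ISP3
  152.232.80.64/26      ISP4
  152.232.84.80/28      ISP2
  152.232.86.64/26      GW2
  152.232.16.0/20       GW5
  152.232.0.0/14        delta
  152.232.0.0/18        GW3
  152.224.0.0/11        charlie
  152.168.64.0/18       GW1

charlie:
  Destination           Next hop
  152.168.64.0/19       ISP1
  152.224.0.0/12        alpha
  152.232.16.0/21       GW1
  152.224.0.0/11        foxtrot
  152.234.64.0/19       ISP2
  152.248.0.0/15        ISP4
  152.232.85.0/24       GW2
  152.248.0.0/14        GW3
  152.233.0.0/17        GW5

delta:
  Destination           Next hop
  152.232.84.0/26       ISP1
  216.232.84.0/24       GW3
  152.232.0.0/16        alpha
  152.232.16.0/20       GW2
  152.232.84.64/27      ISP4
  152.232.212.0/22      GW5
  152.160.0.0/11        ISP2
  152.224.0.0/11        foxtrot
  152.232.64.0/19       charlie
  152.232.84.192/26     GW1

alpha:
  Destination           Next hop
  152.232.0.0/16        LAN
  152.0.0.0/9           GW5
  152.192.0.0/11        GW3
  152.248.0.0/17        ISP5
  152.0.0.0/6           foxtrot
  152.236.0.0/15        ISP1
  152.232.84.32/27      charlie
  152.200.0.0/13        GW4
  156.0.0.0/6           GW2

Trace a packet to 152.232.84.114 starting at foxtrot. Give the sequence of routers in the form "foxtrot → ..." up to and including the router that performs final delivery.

At foxtrot: longest match for 152.232.84.114 is 152.232.0.0/14 -> delta
At delta: longest match for 152.232.84.114 is 152.232.64.0/19 -> charlie
At charlie: longest match for 152.232.84.114 is 152.224.0.0/12 -> alpha
At alpha: longest match for 152.232.84.114 is 152.232.0.0/16 -> LAN

foxtrot → delta → charlie → alpha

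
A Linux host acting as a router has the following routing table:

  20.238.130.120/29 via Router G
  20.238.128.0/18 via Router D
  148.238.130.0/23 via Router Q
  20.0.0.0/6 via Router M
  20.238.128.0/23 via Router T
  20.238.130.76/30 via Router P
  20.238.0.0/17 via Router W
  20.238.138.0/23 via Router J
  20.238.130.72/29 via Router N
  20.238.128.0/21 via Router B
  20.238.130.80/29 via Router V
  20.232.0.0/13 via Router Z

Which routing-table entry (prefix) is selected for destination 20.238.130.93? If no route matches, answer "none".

Entries matching 20.238.130.93:
  20.0.0.0/6 (20.0.0.0 - 23.255.255.255)
  20.232.0.0/13 (20.232.0.0 - 20.239.255.255)
  20.238.128.0/18 (20.238.128.0 - 20.238.191.255)
  20.238.128.0/21 (20.238.128.0 - 20.238.135.255)
Most specific is 20.238.128.0/21.

20.238.128.0/21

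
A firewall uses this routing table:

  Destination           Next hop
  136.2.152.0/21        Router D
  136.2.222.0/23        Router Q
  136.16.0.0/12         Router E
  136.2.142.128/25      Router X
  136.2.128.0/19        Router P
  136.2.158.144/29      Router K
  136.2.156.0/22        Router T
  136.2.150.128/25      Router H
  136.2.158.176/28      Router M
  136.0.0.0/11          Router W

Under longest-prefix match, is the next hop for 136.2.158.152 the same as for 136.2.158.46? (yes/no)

136.2.158.152: longest match 136.2.156.0/22 -> Router T
136.2.158.46: longest match 136.2.156.0/22 -> Router T

yes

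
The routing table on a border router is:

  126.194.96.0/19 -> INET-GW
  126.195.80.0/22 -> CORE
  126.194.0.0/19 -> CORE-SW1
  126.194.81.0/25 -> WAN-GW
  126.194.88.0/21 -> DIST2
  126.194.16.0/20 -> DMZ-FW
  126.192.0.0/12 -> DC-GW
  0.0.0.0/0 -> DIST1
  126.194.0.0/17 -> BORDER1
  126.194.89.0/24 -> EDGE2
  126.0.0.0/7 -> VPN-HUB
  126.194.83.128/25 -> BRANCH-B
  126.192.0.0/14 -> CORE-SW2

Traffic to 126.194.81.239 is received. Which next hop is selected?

BORDER1

Routes whose prefix contains 126.194.81.239:
  0.0.0.0/0 (default, matches everything) -> DIST1
  126.0.0.0/7 (126.0.0.0 - 127.255.255.255) -> VPN-HUB
  126.192.0.0/12 (126.192.0.0 - 126.207.255.255) -> DC-GW
  126.192.0.0/14 (126.192.0.0 - 126.195.255.255) -> CORE-SW2
  126.194.0.0/17 (126.194.0.0 - 126.194.127.255) -> BORDER1
More-specific entries that do NOT match:
  126.194.81.0/25 (126.194.81.0 - 126.194.81.127) does not contain 126.194.81.239
  126.194.83.128/25 (126.194.83.128 - 126.194.83.255) does not contain 126.194.81.239
  126.194.89.0/24 (126.194.89.0 - 126.194.89.255) does not contain 126.194.81.239
  126.195.80.0/22 (126.195.80.0 - 126.195.83.255) does not contain 126.194.81.239
  126.194.88.0/21 (126.194.88.0 - 126.194.95.255) does not contain 126.194.81.239
  126.194.16.0/20 (126.194.16.0 - 126.194.31.255) does not contain 126.194.81.239
  126.194.96.0/19 (126.194.96.0 - 126.194.127.255) does not contain 126.194.81.239
  126.194.0.0/19 (126.194.0.0 - 126.194.31.255) does not contain 126.194.81.239
Longest matching prefix is /17 -> next hop BORDER1.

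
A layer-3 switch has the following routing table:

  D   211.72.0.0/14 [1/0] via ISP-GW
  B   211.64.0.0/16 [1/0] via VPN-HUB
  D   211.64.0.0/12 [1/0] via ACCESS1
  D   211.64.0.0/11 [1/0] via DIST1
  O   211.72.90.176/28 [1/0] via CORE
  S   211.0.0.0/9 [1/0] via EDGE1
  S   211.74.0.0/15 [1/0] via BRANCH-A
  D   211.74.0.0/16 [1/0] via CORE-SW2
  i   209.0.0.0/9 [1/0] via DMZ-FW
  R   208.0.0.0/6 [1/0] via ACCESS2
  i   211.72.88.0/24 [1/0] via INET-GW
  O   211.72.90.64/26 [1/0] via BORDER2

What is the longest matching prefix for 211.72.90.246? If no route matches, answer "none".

211.72.0.0/14

Entries matching 211.72.90.246:
  208.0.0.0/6 (208.0.0.0 - 211.255.255.255)
  211.0.0.0/9 (211.0.0.0 - 211.127.255.255)
  211.64.0.0/11 (211.64.0.0 - 211.95.255.255)
  211.64.0.0/12 (211.64.0.0 - 211.79.255.255)
  211.72.0.0/14 (211.72.0.0 - 211.75.255.255)
Most specific is 211.72.0.0/14.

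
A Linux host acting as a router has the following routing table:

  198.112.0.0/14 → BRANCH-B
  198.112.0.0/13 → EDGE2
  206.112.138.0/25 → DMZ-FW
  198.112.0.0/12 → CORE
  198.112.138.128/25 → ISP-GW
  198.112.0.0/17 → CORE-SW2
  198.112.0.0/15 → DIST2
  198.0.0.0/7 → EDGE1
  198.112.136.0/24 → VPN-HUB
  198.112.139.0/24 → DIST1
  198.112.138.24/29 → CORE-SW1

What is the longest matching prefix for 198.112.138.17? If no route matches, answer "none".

198.112.0.0/15

Entries matching 198.112.138.17:
  198.0.0.0/7 (198.0.0.0 - 199.255.255.255)
  198.112.0.0/12 (198.112.0.0 - 198.127.255.255)
  198.112.0.0/13 (198.112.0.0 - 198.119.255.255)
  198.112.0.0/14 (198.112.0.0 - 198.115.255.255)
  198.112.0.0/15 (198.112.0.0 - 198.113.255.255)
Most specific is 198.112.0.0/15.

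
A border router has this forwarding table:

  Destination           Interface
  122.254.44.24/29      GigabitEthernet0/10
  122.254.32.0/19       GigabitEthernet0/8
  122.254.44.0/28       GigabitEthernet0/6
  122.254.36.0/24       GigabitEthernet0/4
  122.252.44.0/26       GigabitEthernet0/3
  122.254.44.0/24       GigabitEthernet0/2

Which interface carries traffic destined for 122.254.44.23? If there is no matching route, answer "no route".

Routes whose prefix contains 122.254.44.23:
  122.254.32.0/19 (122.254.32.0 - 122.254.63.255) -> GigabitEthernet0/8
  122.254.44.0/24 (122.254.44.0 - 122.254.44.255) -> GigabitEthernet0/2
More-specific entries that do NOT match:
  122.254.44.24/29 (122.254.44.24 - 122.254.44.31) does not contain 122.254.44.23
  122.254.44.0/28 (122.254.44.0 - 122.254.44.15) does not contain 122.254.44.23
  122.252.44.0/26 (122.252.44.0 - 122.252.44.63) does not contain 122.254.44.23
Longest matching prefix is /24 -> interface GigabitEthernet0/2.

GigabitEthernet0/2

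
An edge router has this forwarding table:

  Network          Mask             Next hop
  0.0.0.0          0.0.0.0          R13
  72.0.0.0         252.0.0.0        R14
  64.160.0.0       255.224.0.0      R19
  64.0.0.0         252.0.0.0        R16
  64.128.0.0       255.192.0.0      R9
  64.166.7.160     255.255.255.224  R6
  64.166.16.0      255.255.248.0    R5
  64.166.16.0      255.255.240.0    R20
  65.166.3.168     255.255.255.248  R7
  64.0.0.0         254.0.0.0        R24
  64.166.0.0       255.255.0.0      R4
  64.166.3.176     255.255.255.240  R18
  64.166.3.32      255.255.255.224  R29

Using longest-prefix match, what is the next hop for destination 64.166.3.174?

R4

Routes whose prefix contains 64.166.3.174:
  0.0.0.0/0 (default, matches everything) -> R13
  64.0.0.0/6 (64.0.0.0 - 67.255.255.255) -> R16
  64.0.0.0/7 (64.0.0.0 - 65.255.255.255) -> R24
  64.128.0.0/10 (64.128.0.0 - 64.191.255.255) -> R9
  64.160.0.0/11 (64.160.0.0 - 64.191.255.255) -> R19
  64.166.0.0/16 (64.166.0.0 - 64.166.255.255) -> R4
More-specific entries that do NOT match:
  65.166.3.168/29 (65.166.3.168 - 65.166.3.175) does not contain 64.166.3.174
  64.166.3.176/28 (64.166.3.176 - 64.166.3.191) does not contain 64.166.3.174
  64.166.7.160/27 (64.166.7.160 - 64.166.7.191) does not contain 64.166.3.174
  64.166.3.32/27 (64.166.3.32 - 64.166.3.63) does not contain 64.166.3.174
  64.166.16.0/21 (64.166.16.0 - 64.166.23.255) does not contain 64.166.3.174
  64.166.16.0/20 (64.166.16.0 - 64.166.31.255) does not contain 64.166.3.174
Longest matching prefix is /16 -> next hop R4.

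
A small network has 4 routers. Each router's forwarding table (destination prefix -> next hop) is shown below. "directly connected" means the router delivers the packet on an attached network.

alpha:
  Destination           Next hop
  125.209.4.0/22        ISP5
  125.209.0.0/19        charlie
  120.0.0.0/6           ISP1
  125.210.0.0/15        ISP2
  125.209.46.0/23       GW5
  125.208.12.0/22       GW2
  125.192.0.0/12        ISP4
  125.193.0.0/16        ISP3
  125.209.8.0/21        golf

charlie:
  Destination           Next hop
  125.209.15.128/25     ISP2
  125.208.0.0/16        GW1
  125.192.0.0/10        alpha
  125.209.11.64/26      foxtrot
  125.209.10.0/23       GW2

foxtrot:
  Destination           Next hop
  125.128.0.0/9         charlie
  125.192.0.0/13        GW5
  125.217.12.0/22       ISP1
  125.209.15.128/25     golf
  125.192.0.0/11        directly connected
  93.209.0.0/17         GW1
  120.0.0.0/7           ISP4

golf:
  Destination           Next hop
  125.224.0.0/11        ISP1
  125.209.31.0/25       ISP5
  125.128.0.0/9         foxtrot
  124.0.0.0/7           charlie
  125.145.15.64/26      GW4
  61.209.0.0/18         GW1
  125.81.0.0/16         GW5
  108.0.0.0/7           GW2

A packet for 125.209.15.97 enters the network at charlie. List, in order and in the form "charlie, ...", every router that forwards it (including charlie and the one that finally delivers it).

At charlie: longest match for 125.209.15.97 is 125.192.0.0/10 -> alpha
At alpha: longest match for 125.209.15.97 is 125.209.8.0/21 -> golf
At golf: longest match for 125.209.15.97 is 125.128.0.0/9 -> foxtrot
At foxtrot: longest match for 125.209.15.97 is 125.192.0.0/11 -> directly connected

charlie, alpha, golf, foxtrot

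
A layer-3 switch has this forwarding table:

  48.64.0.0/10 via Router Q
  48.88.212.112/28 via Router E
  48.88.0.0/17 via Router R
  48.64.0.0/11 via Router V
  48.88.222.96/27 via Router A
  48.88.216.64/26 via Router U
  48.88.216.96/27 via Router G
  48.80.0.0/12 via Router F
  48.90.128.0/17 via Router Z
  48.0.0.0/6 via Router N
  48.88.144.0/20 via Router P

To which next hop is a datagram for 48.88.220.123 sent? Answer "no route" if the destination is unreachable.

Routes whose prefix contains 48.88.220.123:
  48.0.0.0/6 (48.0.0.0 - 51.255.255.255) -> Router N
  48.64.0.0/10 (48.64.0.0 - 48.127.255.255) -> Router Q
  48.64.0.0/11 (48.64.0.0 - 48.95.255.255) -> Router V
  48.80.0.0/12 (48.80.0.0 - 48.95.255.255) -> Router F
More-specific entries that do NOT match:
  48.88.212.112/28 (48.88.212.112 - 48.88.212.127) does not contain 48.88.220.123
  48.88.222.96/27 (48.88.222.96 - 48.88.222.127) does not contain 48.88.220.123
  48.88.216.96/27 (48.88.216.96 - 48.88.216.127) does not contain 48.88.220.123
  48.88.216.64/26 (48.88.216.64 - 48.88.216.127) does not contain 48.88.220.123
  48.88.144.0/20 (48.88.144.0 - 48.88.159.255) does not contain 48.88.220.123
  48.88.0.0/17 (48.88.0.0 - 48.88.127.255) does not contain 48.88.220.123
  48.90.128.0/17 (48.90.128.0 - 48.90.255.255) does not contain 48.88.220.123
Longest matching prefix is /12 -> next hop Router F.

Router F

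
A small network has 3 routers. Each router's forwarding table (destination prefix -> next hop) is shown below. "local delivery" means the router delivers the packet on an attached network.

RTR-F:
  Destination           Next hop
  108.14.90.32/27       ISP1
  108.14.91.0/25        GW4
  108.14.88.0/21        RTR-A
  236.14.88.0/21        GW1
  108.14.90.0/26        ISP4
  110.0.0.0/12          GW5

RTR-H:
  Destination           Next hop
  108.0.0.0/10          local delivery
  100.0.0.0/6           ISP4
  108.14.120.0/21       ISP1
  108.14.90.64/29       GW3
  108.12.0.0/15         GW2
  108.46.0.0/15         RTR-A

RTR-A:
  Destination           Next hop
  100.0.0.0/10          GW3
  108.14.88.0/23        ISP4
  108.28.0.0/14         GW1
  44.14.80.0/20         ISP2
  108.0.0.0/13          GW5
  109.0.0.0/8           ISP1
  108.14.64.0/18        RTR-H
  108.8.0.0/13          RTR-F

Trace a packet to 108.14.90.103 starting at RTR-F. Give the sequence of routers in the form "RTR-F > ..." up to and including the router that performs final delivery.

RTR-F > RTR-A > RTR-H

At RTR-F: longest match for 108.14.90.103 is 108.14.88.0/21 -> RTR-A
At RTR-A: longest match for 108.14.90.103 is 108.14.64.0/18 -> RTR-H
At RTR-H: longest match for 108.14.90.103 is 108.0.0.0/10 -> local delivery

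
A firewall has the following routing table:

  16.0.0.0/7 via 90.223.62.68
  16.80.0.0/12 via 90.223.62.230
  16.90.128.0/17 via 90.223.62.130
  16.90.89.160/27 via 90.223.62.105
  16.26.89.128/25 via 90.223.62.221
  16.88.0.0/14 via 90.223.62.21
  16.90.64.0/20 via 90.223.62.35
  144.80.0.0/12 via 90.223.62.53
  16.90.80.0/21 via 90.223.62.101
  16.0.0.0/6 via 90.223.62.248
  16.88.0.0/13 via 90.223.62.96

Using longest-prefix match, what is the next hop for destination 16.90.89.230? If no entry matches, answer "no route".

90.223.62.21

Routes whose prefix contains 16.90.89.230:
  16.0.0.0/6 (16.0.0.0 - 19.255.255.255) -> 90.223.62.248
  16.0.0.0/7 (16.0.0.0 - 17.255.255.255) -> 90.223.62.68
  16.80.0.0/12 (16.80.0.0 - 16.95.255.255) -> 90.223.62.230
  16.88.0.0/13 (16.88.0.0 - 16.95.255.255) -> 90.223.62.96
  16.88.0.0/14 (16.88.0.0 - 16.91.255.255) -> 90.223.62.21
More-specific entries that do NOT match:
  16.90.89.160/27 (16.90.89.160 - 16.90.89.191) does not contain 16.90.89.230
  16.26.89.128/25 (16.26.89.128 - 16.26.89.255) does not contain 16.90.89.230
  16.90.80.0/21 (16.90.80.0 - 16.90.87.255) does not contain 16.90.89.230
  16.90.64.0/20 (16.90.64.0 - 16.90.79.255) does not contain 16.90.89.230
  16.90.128.0/17 (16.90.128.0 - 16.90.255.255) does not contain 16.90.89.230
Longest matching prefix is /14 -> next hop 90.223.62.21.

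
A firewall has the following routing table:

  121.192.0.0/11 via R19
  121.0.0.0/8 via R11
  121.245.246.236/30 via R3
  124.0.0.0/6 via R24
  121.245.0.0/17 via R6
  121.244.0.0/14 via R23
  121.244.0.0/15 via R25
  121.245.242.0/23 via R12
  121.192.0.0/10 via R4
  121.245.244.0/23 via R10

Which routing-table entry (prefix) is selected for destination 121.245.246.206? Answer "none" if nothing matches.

Entries matching 121.245.246.206:
  121.0.0.0/8 (121.0.0.0 - 121.255.255.255)
  121.192.0.0/10 (121.192.0.0 - 121.255.255.255)
  121.244.0.0/14 (121.244.0.0 - 121.247.255.255)
  121.244.0.0/15 (121.244.0.0 - 121.245.255.255)
Most specific is 121.244.0.0/15.

121.244.0.0/15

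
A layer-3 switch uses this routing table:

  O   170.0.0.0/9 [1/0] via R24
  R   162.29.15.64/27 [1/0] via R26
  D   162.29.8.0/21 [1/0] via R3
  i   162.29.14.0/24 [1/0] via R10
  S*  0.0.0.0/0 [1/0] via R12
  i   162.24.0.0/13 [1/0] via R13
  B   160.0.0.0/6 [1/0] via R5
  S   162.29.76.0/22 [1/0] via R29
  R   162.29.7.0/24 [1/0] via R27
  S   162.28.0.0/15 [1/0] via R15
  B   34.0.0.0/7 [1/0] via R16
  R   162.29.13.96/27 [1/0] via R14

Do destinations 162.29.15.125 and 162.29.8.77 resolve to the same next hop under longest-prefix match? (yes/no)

162.29.15.125: longest match 162.29.8.0/21 -> R3
162.29.8.77: longest match 162.29.8.0/21 -> R3

yes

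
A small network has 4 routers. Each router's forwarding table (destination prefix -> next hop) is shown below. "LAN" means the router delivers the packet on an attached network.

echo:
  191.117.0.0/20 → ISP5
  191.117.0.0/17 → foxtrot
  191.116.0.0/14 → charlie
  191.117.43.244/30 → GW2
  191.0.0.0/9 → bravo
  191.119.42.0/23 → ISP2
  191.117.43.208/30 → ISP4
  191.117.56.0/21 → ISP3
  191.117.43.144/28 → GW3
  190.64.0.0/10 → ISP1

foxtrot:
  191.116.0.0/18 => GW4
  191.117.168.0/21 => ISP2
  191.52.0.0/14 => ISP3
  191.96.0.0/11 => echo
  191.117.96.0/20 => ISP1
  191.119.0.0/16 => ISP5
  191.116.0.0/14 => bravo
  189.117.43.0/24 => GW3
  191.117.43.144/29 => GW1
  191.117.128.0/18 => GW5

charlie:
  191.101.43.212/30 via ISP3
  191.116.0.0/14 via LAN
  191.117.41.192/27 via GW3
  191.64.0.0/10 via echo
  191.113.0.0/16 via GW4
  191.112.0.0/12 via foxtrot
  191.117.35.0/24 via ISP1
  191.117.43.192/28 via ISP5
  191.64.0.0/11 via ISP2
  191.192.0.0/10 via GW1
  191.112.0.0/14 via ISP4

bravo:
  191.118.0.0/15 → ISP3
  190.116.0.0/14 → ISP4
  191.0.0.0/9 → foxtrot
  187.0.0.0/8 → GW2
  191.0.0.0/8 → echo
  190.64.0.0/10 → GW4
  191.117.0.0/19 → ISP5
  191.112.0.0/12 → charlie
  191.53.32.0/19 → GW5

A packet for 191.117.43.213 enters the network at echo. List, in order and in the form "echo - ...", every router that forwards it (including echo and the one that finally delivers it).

echo - foxtrot - bravo - charlie

At echo: longest match for 191.117.43.213 is 191.117.0.0/17 -> foxtrot
At foxtrot: longest match for 191.117.43.213 is 191.116.0.0/14 -> bravo
At bravo: longest match for 191.117.43.213 is 191.112.0.0/12 -> charlie
At charlie: longest match for 191.117.43.213 is 191.116.0.0/14 -> LAN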